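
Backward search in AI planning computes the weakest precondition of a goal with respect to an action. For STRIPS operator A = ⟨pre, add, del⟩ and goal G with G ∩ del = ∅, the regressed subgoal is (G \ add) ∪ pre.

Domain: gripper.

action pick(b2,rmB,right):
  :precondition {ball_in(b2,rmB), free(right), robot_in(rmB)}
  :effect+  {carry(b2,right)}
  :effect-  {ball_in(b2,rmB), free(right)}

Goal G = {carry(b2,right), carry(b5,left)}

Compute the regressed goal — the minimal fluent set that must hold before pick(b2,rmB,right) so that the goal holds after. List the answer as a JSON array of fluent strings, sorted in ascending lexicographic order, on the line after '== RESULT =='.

Regress:
  G ∩ del = {}  (empty — regression defined)
  G \ add = {carry(b2,right), carry(b5,left)} \ {carry(b2,right)} = {carry(b5,left)}
  ∪ pre   = {carry(b5,left)} ∪ {ball_in(b2,rmB), free(right), robot_in(rmB)}
          = {ball_in(b2,rmB), carry(b5,left), free(right), robot_in(rmB)}

== RESULT ==
["ball_in(b2,rmB)", "carry(b5,left)", "free(right)", "robot_in(rmB)"]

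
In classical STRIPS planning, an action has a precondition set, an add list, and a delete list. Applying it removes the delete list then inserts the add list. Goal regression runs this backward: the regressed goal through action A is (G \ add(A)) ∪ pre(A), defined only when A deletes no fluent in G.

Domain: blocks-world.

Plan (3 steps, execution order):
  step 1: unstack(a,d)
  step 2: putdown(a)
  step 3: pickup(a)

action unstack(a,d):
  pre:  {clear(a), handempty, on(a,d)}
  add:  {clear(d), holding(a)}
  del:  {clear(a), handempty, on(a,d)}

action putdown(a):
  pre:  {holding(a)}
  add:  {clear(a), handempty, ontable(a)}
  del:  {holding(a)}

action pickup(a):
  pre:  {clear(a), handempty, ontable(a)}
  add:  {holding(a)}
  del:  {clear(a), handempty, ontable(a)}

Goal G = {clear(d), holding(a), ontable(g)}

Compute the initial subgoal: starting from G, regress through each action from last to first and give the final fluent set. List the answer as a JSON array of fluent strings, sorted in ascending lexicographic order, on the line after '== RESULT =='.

Regress step by step:
  through step 3 (pickup(a)): drop {holding(a)}, keep {clear(d), ontable(g)}, require {clear(a), handempty, ontable(a)}
    → {clear(a), clear(d), handempty, ontable(a), ontable(g)}
  through step 2 (putdown(a)): drop {clear(a), handempty, ontable(a)}, keep {clear(d), ontable(g)}, require {holding(a)}
    → {clear(d), holding(a), ontable(g)}
  through step 1 (unstack(a,d)): drop {clear(d), holding(a)}, keep {ontable(g)}, require {clear(a), handempty, on(a,d)}
    → {clear(a), handempty, on(a,d), ontable(g)}

== RESULT ==
["clear(a)", "handempty", "on(a,d)", "ontable(g)"]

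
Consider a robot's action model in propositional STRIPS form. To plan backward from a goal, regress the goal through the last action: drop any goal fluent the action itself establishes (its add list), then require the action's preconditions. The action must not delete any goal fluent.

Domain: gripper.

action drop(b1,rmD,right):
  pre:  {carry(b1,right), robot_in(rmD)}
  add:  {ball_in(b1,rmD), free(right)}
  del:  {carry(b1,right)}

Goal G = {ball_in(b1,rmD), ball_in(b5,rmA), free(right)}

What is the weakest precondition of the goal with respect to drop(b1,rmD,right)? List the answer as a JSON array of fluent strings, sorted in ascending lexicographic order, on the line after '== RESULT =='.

Regress:
  G ∩ del = {}  (empty — regression defined)
  G \ add = {ball_in(b1,rmD), ball_in(b5,rmA), free(right)} \ {ball_in(b1,rmD), free(right)} = {ball_in(b5,rmA)}
  ∪ pre   = {ball_in(b5,rmA)} ∪ {carry(b1,right), robot_in(rmD)}
          = {ball_in(b5,rmA), carry(b1,right), robot_in(rmD)}

== RESULT ==
["ball_in(b5,rmA)", "carry(b1,right)", "robot_in(rmD)"]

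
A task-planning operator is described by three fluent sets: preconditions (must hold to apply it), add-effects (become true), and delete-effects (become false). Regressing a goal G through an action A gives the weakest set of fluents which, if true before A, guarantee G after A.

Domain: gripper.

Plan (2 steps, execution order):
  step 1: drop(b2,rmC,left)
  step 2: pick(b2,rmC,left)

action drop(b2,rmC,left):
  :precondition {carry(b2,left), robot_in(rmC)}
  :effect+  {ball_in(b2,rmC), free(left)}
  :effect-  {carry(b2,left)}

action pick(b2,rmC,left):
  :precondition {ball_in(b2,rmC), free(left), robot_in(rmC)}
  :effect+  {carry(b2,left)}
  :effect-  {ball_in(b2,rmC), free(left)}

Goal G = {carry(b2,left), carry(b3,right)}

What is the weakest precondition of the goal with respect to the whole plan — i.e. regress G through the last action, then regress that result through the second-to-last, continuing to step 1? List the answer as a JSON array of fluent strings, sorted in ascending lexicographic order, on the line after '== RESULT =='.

Work backward from the goal:
  through step 2 (pick(b2,rmC,left)): drop {carry(b2,left)}, keep {carry(b3,right)}, require {ball_in(b2,rmC), free(left), robot_in(rmC)}
    → {ball_in(b2,rmC), carry(b3,right), free(left), robot_in(rmC)}
  through step 1 (drop(b2,rmC,left)): drop {ball_in(b2,rmC), free(left)}, keep {carry(b3,right), robot_in(rmC)}, require {carry(b2,left), robot_in(rmC)}
    → {carry(b2,left), carry(b3,right), robot_in(rmC)}

== RESULT ==
["carry(b2,left)", "carry(b3,right)", "robot_in(rmC)"]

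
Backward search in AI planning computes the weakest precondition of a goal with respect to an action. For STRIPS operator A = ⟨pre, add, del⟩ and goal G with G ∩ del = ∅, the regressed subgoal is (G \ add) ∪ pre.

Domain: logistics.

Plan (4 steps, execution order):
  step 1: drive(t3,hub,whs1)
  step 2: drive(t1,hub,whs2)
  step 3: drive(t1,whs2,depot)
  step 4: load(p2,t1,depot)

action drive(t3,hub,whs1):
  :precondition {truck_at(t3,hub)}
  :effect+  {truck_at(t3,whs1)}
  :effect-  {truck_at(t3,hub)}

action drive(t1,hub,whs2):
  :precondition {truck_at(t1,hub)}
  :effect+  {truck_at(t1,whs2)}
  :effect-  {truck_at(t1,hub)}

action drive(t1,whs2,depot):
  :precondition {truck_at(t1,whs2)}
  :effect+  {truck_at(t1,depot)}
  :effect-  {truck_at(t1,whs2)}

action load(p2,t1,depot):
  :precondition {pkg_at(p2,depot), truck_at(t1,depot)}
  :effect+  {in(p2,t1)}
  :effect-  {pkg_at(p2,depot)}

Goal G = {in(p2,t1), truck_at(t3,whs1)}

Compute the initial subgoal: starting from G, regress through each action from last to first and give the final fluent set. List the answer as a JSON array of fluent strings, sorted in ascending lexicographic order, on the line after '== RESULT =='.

Regress step by step:
  through step 4 (load(p2,t1,depot)): drop {in(p2,t1)}, keep {truck_at(t3,whs1)}, require {pkg_at(p2,depot), truck_at(t1,depot)}
    → {pkg_at(p2,depot), truck_at(t1,depot), truck_at(t3,whs1)}
  through step 3 (drive(t1,whs2,depot)): drop {truck_at(t1,depot)}, keep {pkg_at(p2,depot), truck_at(t3,whs1)}, require {truck_at(t1,whs2)}
    → {pkg_at(p2,depot), truck_at(t1,whs2), truck_at(t3,whs1)}
  through step 2 (drive(t1,hub,whs2)): drop {truck_at(t1,whs2)}, keep {pkg_at(p2,depot), truck_at(t3,whs1)}, require {truck_at(t1,hub)}
    → {pkg_at(p2,depot), truck_at(t1,hub), truck_at(t3,whs1)}
  through step 1 (drive(t3,hub,whs1)): drop {truck_at(t3,whs1)}, keep {pkg_at(p2,depot), truck_at(t1,hub)}, require {truck_at(t3,hub)}
    → {pkg_at(p2,depot), truck_at(t1,hub), truck_at(t3,hub)}

== RESULT ==
["pkg_at(p2,depot)", "truck_at(t1,hub)", "truck_at(t3,hub)"]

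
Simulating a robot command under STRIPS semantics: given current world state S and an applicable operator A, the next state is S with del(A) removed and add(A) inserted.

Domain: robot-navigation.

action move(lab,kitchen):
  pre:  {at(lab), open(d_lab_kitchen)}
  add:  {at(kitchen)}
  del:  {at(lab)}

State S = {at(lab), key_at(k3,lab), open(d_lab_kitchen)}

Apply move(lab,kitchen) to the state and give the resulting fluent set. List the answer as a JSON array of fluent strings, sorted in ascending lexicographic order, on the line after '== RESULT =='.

Compute (S \ del) ∪ add:
  pre ⊆ S: {at(lab), open(d_lab_kitchen)} ⊆ S  — applicable
  S \ del = {key_at(k3,lab), open(d_lab_kitchen)}
  ∪ add   = {at(kitchen), key_at(k3,lab), open(d_lab_kitchen)}

== RESULT ==
["at(kitchen)", "key_at(k3,lab)", "open(d_lab_kitchen)"]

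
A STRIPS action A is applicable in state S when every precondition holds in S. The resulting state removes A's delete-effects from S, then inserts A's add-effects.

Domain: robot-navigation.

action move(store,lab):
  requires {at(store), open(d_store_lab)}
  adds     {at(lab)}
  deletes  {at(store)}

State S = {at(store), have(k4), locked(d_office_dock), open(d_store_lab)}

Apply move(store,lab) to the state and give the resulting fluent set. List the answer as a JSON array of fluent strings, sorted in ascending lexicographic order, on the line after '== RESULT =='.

Compute (S \ del) ∪ add:
  pre ⊆ S: {at(store), open(d_store_lab)} ⊆ S  — applicable
  S \ del = {have(k4), locked(d_office_dock), open(d_store_lab)}
  ∪ add   = {at(lab), have(k4), locked(d_office_dock), open(d_store_lab)}

== RESULT ==
["at(lab)", "have(k4)", "locked(d_office_dock)", "open(d_store_lab)"]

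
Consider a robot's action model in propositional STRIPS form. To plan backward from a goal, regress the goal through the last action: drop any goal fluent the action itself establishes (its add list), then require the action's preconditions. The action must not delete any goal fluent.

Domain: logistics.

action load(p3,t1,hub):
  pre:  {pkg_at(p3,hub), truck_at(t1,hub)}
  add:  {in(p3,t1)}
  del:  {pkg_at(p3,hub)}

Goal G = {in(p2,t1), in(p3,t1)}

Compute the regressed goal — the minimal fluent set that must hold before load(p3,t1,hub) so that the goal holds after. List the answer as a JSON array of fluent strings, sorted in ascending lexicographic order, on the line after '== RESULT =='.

Compute (G \ add) ∪ pre:
  G ∩ del = {}  (empty — regression defined)
  G \ add = {in(p2,t1), in(p3,t1)} \ {in(p3,t1)} = {in(p2,t1)}
  ∪ pre   = {in(p2,t1)} ∪ {pkg_at(p3,hub), truck_at(t1,hub)}
          = {in(p2,t1), pkg_at(p3,hub), truck_at(t1,hub)}

== RESULT ==
["in(p2,t1)", "pkg_at(p3,hub)", "truck_at(t1,hub)"]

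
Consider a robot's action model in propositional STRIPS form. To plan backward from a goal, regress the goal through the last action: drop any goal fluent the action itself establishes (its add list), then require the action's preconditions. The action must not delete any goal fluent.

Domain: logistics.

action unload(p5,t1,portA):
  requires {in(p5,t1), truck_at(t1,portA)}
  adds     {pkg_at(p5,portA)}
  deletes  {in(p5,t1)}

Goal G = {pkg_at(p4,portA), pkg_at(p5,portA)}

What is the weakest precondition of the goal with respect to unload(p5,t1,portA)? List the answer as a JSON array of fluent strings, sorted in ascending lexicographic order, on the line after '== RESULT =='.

Compute (G \ add) ∪ pre:
  G ∩ del = {}  (empty — regression defined)
  G \ add = {pkg_at(p4,portA), pkg_at(p5,portA)} \ {pkg_at(p5,portA)} = {pkg_at(p4,portA)}
  ∪ pre   = {pkg_at(p4,portA)} ∪ {in(p5,t1), truck_at(t1,portA)}
          = {in(p5,t1), pkg_at(p4,portA), truck_at(t1,portA)}

== RESULT ==
["in(p5,t1)", "pkg_at(p4,portA)", "truck_at(t1,portA)"]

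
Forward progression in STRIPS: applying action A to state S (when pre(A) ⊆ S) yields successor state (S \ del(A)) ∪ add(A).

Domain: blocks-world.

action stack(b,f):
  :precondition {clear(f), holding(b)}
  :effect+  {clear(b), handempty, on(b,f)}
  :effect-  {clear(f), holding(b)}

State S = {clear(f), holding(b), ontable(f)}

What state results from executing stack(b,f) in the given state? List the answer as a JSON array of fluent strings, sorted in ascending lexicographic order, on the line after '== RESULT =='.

Compute (S \ del) ∪ add:
  pre ⊆ S: {clear(f), holding(b)} ⊆ S  — applicable
  S \ del = {ontable(f)}
  ∪ add   = {clear(b), handempty, on(b,f), ontable(f)}

== RESULT ==
["clear(b)", "handempty", "on(b,f)", "ontable(f)"]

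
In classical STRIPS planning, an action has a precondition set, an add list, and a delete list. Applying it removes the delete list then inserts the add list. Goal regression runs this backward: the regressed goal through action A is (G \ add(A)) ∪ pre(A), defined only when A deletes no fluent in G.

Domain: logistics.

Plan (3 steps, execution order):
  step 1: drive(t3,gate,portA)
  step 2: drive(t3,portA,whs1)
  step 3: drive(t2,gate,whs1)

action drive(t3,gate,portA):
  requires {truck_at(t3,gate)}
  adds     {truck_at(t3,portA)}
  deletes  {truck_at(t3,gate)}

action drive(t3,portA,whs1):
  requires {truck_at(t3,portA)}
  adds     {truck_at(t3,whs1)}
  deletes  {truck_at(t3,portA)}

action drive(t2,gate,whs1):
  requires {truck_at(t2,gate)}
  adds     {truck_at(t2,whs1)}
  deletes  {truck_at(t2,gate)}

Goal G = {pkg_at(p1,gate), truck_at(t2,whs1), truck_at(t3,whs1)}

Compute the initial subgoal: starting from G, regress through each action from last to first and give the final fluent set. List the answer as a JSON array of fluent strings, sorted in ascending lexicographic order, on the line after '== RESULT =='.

Work backward from the goal:
  through step 3 (drive(t2,gate,whs1)): drop {truck_at(t2,whs1)}, keep {pkg_at(p1,gate), truck_at(t3,whs1)}, require {truck_at(t2,gate)}
    → {pkg_at(p1,gate), truck_at(t2,gate), truck_at(t3,whs1)}
  through step 2 (drive(t3,portA,whs1)): drop {truck_at(t3,whs1)}, keep {pkg_at(p1,gate), truck_at(t2,gate)}, require {truck_at(t3,portA)}
    → {pkg_at(p1,gate), truck_at(t2,gate), truck_at(t3,portA)}
  through step 1 (drive(t3,gate,portA)): drop {truck_at(t3,portA)}, keep {pkg_at(p1,gate), truck_at(t2,gate)}, require {truck_at(t3,gate)}
    → {pkg_at(p1,gate), truck_at(t2,gate), truck_at(t3,gate)}

== RESULT ==
["pkg_at(p1,gate)", "truck_at(t2,gate)", "truck_at(t3,gate)"]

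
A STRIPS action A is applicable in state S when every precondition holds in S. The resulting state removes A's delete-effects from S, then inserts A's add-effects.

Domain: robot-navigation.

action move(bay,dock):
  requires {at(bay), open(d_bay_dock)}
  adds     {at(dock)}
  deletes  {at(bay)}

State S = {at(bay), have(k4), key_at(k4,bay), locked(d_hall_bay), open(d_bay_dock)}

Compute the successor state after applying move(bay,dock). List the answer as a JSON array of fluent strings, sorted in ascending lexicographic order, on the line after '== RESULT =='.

Compute (S \ del) ∪ add:
  pre ⊆ S: {at(bay), open(d_bay_dock)} ⊆ S  — applicable
  S \ del = {have(k4), key_at(k4,bay), locked(d_hall_bay), open(d_bay_dock)}
  ∪ add   = {at(dock), have(k4), key_at(k4,bay), locked(d_hall_bay), open(d_bay_dock)}

== RESULT ==
["at(dock)", "have(k4)", "key_at(k4,bay)", "locked(d_hall_bay)", "open(d_bay_dock)"]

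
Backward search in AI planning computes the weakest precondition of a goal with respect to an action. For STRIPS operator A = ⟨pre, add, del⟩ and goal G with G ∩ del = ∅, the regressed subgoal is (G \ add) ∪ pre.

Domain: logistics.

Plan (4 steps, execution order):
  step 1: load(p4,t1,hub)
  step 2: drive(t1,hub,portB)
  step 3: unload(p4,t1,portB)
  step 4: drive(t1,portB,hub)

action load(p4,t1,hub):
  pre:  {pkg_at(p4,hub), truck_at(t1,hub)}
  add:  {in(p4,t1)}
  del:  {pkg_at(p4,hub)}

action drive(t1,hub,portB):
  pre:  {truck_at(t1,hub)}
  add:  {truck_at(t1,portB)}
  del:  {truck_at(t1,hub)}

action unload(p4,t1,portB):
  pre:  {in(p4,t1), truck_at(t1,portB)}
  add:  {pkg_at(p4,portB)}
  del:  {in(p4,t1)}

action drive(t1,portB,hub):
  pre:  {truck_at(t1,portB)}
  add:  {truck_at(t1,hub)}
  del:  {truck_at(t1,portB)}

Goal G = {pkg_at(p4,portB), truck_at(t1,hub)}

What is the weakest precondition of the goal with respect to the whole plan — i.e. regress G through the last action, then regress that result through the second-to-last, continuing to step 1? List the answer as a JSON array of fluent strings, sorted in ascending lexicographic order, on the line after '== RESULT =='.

Regress step by step:
  through step 4 (drive(t1,portB,hub)): drop {truck_at(t1,hub)}, keep {pkg_at(p4,portB)}, require {truck_at(t1,portB)}
    → {pkg_at(p4,portB), truck_at(t1,portB)}
  through step 3 (unload(p4,t1,portB)): drop {pkg_at(p4,portB)}, keep {truck_at(t1,portB)}, require {in(p4,t1), truck_at(t1,portB)}
    → {in(p4,t1), truck_at(t1,portB)}
  through step 2 (drive(t1,hub,portB)): drop {truck_at(t1,portB)}, keep {in(p4,t1)}, require {truck_at(t1,hub)}
    → {in(p4,t1), truck_at(t1,hub)}
  through step 1 (load(p4,t1,hub)): drop {in(p4,t1)}, keep {truck_at(t1,hub)}, require {pkg_at(p4,hub), truck_at(t1,hub)}
    → {pkg_at(p4,hub), truck_at(t1,hub)}

== RESULT ==
["pkg_at(p4,hub)", "truck_at(t1,hub)"]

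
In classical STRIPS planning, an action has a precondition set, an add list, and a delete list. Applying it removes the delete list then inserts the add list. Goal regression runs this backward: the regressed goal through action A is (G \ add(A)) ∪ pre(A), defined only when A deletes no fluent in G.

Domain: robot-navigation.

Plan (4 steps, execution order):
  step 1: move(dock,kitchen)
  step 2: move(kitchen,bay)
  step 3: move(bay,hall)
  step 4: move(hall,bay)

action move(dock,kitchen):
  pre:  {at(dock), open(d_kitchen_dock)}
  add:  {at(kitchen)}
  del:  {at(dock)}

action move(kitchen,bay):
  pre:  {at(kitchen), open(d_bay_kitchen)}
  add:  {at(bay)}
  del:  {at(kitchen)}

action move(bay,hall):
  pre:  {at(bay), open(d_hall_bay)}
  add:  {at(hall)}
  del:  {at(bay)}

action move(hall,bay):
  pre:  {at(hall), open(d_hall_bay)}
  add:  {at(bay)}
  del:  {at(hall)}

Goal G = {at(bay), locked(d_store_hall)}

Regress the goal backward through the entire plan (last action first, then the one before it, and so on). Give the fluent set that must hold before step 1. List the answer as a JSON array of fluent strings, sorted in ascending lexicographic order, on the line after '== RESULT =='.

Work backward from the goal:
  through step 4 (move(hall,bay)): drop {at(bay)}, keep {locked(d_store_hall)}, require {at(hall), open(d_hall_bay)}
    → {at(hall), locked(d_store_hall), open(d_hall_bay)}
  through step 3 (move(bay,hall)): drop {at(hall)}, keep {locked(d_store_hall), open(d_hall_bay)}, require {at(bay), open(d_hall_bay)}
    → {at(bay), locked(d_store_hall), open(d_hall_bay)}
  through step 2 (move(kitchen,bay)): drop {at(bay)}, keep {locked(d_store_hall), open(d_hall_bay)}, require {at(kitchen), open(d_bay_kitchen)}
    → {at(kitchen), locked(d_store_hall), open(d_bay_kitchen), open(d_hall_bay)}
  through step 1 (move(dock,kitchen)): drop {at(kitchen)}, keep {locked(d_store_hall), open(d_bay_kitchen), open(d_hall_bay)}, require {at(dock), open(d_kitchen_dock)}
    → {at(dock), locked(d_store_hall), open(d_bay_kitchen), open(d_hall_bay), open(d_kitchen_dock)}

== RESULT ==
["at(dock)", "locked(d_store_hall)", "open(d_bay_kitchen)", "open(d_hall_bay)", "open(d_kitchen_dock)"]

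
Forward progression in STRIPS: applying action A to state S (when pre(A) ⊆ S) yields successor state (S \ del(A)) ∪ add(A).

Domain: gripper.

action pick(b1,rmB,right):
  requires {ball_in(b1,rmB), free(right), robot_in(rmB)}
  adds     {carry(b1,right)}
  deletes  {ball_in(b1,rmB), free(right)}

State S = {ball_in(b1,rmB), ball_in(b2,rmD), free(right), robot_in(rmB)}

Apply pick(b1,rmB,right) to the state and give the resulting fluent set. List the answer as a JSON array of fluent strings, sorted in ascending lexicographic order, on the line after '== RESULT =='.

Progress:
  pre ⊆ S: {ball_in(b1,rmB), free(right), robot_in(rmB)} ⊆ S  — applicable
  S \ del = {ball_in(b2,rmD), robot_in(rmB)}
  ∪ add   = {ball_in(b2,rmD), carry(b1,right), robot_in(rmB)}

== RESULT ==
["ball_in(b2,rmD)", "carry(b1,right)", "robot_in(rmB)"]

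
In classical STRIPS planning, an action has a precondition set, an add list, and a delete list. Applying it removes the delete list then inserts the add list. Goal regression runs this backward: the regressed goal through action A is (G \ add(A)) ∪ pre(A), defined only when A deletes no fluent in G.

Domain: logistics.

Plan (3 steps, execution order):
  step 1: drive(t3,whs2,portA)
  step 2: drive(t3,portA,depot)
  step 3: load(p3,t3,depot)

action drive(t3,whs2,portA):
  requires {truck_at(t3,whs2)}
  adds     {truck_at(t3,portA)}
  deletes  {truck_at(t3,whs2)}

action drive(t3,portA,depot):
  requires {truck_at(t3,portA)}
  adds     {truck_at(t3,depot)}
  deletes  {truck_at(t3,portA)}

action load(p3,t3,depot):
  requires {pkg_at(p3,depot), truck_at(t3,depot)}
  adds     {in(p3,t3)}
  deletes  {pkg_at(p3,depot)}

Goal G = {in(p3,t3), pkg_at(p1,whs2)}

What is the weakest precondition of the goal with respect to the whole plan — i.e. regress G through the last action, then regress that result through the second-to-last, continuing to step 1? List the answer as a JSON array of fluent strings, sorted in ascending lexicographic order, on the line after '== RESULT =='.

Regress step by step:
  through step 3 (load(p3,t3,depot)): drop {in(p3,t3)}, keep {pkg_at(p1,whs2)}, require {pkg_at(p3,depot), truck_at(t3,depot)}
    → {pkg_at(p1,whs2), pkg_at(p3,depot), truck_at(t3,depot)}
  through step 2 (drive(t3,portA,depot)): drop {truck_at(t3,depot)}, keep {pkg_at(p1,whs2), pkg_at(p3,depot)}, require {truck_at(t3,portA)}
    → {pkg_at(p1,whs2), pkg_at(p3,depot), truck_at(t3,portA)}
  through step 1 (drive(t3,whs2,portA)): drop {truck_at(t3,portA)}, keep {pkg_at(p1,whs2), pkg_at(p3,depot)}, require {truck_at(t3,whs2)}
    → {pkg_at(p1,whs2), pkg_at(p3,depot), truck_at(t3,whs2)}

== RESULT ==
["pkg_at(p1,whs2)", "pkg_at(p3,depot)", "truck_at(t3,whs2)"]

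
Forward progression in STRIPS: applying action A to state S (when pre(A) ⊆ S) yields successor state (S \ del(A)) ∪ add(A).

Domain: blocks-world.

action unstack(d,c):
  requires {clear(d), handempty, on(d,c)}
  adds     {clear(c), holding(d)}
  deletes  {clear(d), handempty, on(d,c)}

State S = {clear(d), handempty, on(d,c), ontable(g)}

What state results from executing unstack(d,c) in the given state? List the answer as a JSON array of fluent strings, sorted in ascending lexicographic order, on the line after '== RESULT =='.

Compute (S \ del) ∪ add:
  pre ⊆ S: {clear(d), handempty, on(d,c)} ⊆ S  — applicable
  S \ del = {ontable(g)}
  ∪ add   = {clear(c), holding(d), ontable(g)}

== RESULT ==
["clear(c)", "holding(d)", "ontable(g)"]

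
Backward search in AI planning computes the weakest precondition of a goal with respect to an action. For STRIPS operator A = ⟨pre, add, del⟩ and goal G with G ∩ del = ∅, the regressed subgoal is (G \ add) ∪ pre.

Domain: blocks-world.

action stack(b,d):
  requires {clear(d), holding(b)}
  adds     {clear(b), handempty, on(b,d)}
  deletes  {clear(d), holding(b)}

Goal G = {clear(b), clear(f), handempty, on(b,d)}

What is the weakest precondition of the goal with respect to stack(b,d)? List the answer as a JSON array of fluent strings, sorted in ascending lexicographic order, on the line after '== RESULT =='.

Compute (G \ add) ∪ pre:
  G ∩ del = {}  (empty — regression defined)
  G \ add = {clear(b), clear(f), handempty, on(b,d)} \ {clear(b), handempty, on(b,d)} = {clear(f)}
  ∪ pre   = {clear(f)} ∪ {clear(d), holding(b)}
          = {clear(d), clear(f), holding(b)}

== RESULT ==
["clear(d)", "clear(f)", "holding(b)"]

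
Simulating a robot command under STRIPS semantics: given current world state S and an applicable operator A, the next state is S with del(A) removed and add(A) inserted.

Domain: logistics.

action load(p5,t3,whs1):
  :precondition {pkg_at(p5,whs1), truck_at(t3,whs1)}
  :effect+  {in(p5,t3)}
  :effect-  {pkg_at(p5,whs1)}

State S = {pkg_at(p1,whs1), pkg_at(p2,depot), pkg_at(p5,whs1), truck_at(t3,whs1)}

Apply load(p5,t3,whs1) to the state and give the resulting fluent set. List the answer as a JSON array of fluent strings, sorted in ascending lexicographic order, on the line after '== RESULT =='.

Progress:
  pre ⊆ S: {pkg_at(p5,whs1), truck_at(t3,whs1)} ⊆ S  — applicable
  S \ del = {pkg_at(p1,whs1), pkg_at(p2,depot), truck_at(t3,whs1)}
  ∪ add   = {in(p5,t3), pkg_at(p1,whs1), pkg_at(p2,depot), truck_at(t3,whs1)}

== RESULT ==
["in(p5,t3)", "pkg_at(p1,whs1)", "pkg_at(p2,depot)", "truck_at(t3,whs1)"]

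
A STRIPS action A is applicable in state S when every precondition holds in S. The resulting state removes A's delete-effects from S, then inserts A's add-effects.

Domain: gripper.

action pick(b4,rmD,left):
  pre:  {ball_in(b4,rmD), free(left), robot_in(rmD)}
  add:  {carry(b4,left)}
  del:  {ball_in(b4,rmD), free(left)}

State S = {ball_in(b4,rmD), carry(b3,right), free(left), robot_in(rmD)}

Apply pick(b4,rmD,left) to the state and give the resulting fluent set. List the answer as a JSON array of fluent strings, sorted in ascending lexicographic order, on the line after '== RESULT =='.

Compute (S \ del) ∪ add:
  pre ⊆ S: {ball_in(b4,rmD), free(left), robot_in(rmD)} ⊆ S  — applicable
  S \ del = {carry(b3,right), robot_in(rmD)}
  ∪ add   = {carry(b3,right), carry(b4,left), robot_in(rmD)}

== RESULT ==
["carry(b3,right)", "carry(b4,left)", "robot_in(rmD)"]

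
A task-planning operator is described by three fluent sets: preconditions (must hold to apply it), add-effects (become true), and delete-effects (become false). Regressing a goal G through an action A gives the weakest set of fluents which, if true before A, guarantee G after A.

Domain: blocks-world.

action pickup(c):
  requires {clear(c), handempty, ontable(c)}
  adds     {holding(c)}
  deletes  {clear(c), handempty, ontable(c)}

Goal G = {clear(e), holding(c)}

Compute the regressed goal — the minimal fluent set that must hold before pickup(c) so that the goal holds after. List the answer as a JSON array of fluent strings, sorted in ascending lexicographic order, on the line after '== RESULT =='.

Regress:
  G ∩ del = {}  (empty — regression defined)
  G \ add = {clear(e), holding(c)} \ {holding(c)} = {clear(e)}
  ∪ pre   = {clear(e)} ∪ {clear(c), handempty, ontable(c)}
          = {clear(c), clear(e), handempty, ontable(c)}

== RESULT ==
["clear(c)", "clear(e)", "handempty", "ontable(c)"]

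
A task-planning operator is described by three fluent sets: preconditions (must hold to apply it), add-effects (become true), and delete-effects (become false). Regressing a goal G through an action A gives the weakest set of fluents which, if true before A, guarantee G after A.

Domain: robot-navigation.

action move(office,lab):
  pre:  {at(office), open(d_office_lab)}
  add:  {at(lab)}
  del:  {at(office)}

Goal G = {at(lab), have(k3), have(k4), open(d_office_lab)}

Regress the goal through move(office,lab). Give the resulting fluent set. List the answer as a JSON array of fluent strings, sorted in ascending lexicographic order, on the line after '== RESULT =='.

Compute (G \ add) ∪ pre:
  G ∩ del = {}  (empty — regression defined)
  G \ add = {at(lab), have(k3), have(k4), open(d_office_lab)} \ {at(lab)} = {have(k3), have(k4), open(d_office_lab)}
  ∪ pre   = {have(k3), have(k4), open(d_office_lab)} ∪ {at(office), open(d_office_lab)}
          = {at(office), have(k3), have(k4), open(d_office_lab)}

== RESULT ==
["at(office)", "have(k3)", "have(k4)", "open(d_office_lab)"]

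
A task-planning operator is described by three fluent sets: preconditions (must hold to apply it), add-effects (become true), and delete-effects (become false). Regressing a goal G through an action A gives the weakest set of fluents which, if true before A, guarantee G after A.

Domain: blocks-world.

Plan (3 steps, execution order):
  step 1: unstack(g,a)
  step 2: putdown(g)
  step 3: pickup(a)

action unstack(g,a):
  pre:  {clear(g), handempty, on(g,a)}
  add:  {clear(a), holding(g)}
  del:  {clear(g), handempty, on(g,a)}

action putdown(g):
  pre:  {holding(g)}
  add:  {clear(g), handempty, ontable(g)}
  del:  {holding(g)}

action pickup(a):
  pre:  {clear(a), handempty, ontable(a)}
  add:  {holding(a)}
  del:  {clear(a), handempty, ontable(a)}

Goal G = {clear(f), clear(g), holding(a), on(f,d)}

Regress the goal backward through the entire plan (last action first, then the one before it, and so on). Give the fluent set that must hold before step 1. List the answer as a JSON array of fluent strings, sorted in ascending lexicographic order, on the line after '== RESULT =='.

Regress step by step:
  through step 3 (pickup(a)): drop {holding(a)}, keep {clear(f), clear(g), on(f,d)}, require {clear(a), handempty, ontable(a)}
    → {clear(a), clear(f), clear(g), handempty, on(f,d), ontable(a)}
  through step 2 (putdown(g)): drop {clear(g), handempty}, keep {clear(a), clear(f), on(f,d), ontable(a)}, require {holding(g)}
    → {clear(a), clear(f), holding(g), on(f,d), ontable(a)}
  through step 1 (unstack(g,a)): drop {clear(a), holding(g)}, keep {clear(f), on(f,d), ontable(a)}, require {clear(g), handempty, on(g,a)}
    → {clear(f), clear(g), handempty, on(f,d), on(g,a), ontable(a)}

== RESULT ==
["clear(f)", "clear(g)", "handempty", "on(f,d)", "on(g,a)", "ontable(a)"]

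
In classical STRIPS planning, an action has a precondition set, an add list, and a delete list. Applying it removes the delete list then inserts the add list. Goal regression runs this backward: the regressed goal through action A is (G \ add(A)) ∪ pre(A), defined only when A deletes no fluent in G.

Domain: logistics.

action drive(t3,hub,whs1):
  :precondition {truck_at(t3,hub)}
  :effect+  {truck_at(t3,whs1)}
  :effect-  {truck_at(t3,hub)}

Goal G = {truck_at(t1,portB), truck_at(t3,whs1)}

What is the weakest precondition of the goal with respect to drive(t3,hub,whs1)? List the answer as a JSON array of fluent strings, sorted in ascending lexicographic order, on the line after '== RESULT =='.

Regress:
  G ∩ del = {}  (empty — regression defined)
  G \ add = {truck_at(t1,portB), truck_at(t3,whs1)} \ {truck_at(t3,whs1)} = {truck_at(t1,portB)}
  ∪ pre   = {truck_at(t1,portB)} ∪ {truck_at(t3,hub)}
          = {truck_at(t1,portB), truck_at(t3,hub)}

== RESULT ==
["truck_at(t1,portB)", "truck_at(t3,hub)"]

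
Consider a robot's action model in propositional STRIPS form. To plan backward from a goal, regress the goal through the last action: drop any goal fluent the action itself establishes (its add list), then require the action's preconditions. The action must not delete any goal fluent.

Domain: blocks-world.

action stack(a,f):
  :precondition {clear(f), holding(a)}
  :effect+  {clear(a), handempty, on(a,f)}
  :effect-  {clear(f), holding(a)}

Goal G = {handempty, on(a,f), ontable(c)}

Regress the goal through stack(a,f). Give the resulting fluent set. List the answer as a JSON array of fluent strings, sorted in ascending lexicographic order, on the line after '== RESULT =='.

Regress:
  G ∩ del = {}  (empty — regression defined)
  G \ add = {handempty, on(a,f), ontable(c)} \ {clear(a), handempty, on(a,f)} = {ontable(c)}
  ∪ pre   = {ontable(c)} ∪ {clear(f), holding(a)}
          = {clear(f), holding(a), ontable(c)}

== RESULT ==
["clear(f)", "holding(a)", "ontable(c)"]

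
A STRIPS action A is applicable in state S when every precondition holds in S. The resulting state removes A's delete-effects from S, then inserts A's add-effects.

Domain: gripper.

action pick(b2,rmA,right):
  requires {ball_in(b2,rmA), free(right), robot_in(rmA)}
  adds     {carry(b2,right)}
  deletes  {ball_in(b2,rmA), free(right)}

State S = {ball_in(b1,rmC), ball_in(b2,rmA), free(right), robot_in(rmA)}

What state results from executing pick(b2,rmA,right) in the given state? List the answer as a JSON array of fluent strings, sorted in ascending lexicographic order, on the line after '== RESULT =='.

Compute (S \ del) ∪ add:
  pre ⊆ S: {ball_in(b2,rmA), free(right), robot_in(rmA)} ⊆ S  — applicable
  S \ del = {ball_in(b1,rmC), robot_in(rmA)}
  ∪ add   = {ball_in(b1,rmC), carry(b2,right), robot_in(rmA)}

== RESULT ==
["ball_in(b1,rmC)", "carry(b2,right)", "robot_in(rmA)"]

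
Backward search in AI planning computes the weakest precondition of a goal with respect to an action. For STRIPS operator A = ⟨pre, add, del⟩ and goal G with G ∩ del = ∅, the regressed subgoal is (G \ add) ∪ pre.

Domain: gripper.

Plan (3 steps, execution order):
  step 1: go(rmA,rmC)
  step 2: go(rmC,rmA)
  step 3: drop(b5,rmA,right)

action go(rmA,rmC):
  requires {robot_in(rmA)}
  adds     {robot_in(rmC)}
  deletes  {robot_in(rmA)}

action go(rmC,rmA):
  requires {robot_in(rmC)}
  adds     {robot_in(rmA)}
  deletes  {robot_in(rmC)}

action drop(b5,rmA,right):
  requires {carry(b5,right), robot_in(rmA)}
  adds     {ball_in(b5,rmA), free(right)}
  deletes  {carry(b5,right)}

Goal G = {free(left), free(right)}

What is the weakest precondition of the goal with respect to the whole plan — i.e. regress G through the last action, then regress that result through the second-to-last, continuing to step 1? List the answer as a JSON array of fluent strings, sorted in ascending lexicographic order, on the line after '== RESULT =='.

Work backward from the goal:
  through step 3 (drop(b5,rmA,right)): drop {free(right)}, keep {free(left)}, require {carry(b5,right), robot_in(rmA)}
    → {carry(b5,right), free(left), robot_in(rmA)}
  through step 2 (go(rmC,rmA)): drop {robot_in(rmA)}, keep {carry(b5,right), free(left)}, require {robot_in(rmC)}
    → {carry(b5,right), free(left), robot_in(rmC)}
  through step 1 (go(rmA,rmC)): drop {robot_in(rmC)}, keep {carry(b5,right), free(left)}, require {robot_in(rmA)}
    → {carry(b5,right), free(left), robot_in(rmA)}

== RESULT ==
["carry(b5,right)", "free(left)", "robot_in(rmA)"]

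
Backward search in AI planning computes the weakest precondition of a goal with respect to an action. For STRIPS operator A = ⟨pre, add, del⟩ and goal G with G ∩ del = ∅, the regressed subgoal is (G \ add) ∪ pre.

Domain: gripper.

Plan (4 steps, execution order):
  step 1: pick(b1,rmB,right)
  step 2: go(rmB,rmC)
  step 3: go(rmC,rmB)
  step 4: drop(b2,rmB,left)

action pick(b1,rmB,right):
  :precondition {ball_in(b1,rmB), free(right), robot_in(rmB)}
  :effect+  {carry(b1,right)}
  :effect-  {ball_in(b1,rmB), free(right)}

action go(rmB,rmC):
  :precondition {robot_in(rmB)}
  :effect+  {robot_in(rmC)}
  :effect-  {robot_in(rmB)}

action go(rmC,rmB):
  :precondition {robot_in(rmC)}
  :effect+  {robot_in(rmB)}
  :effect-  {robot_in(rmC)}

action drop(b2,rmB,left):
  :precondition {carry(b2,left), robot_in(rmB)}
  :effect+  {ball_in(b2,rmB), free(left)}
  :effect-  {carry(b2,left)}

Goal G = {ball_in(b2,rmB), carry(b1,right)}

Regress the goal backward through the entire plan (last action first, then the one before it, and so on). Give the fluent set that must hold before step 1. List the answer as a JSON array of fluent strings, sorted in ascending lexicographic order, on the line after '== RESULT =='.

Regress step by step:
  through step 4 (drop(b2,rmB,left)): drop {ball_in(b2,rmB)}, keep {carry(b1,right)}, require {carry(b2,left), robot_in(rmB)}
    → {carry(b1,right), carry(b2,left), robot_in(rmB)}
  through step 3 (go(rmC,rmB)): drop {robot_in(rmB)}, keep {carry(b1,right), carry(b2,left)}, require {robot_in(rmC)}
    → {carry(b1,right), carry(b2,left), robot_in(rmC)}
  through step 2 (go(rmB,rmC)): drop {robot_in(rmC)}, keep {carry(b1,right), carry(b2,left)}, require {robot_in(rmB)}
    → {carry(b1,right), carry(b2,left), robot_in(rmB)}
  through step 1 (pick(b1,rmB,right)): drop {carry(b1,right)}, keep {carry(b2,left), robot_in(rmB)}, require {ball_in(b1,rmB), free(right), robot_in(rmB)}
    → {ball_in(b1,rmB), carry(b2,left), free(right), robot_in(rmB)}

== RESULT ==
["ball_in(b1,rmB)", "carry(b2,left)", "free(right)", "robot_in(rmB)"]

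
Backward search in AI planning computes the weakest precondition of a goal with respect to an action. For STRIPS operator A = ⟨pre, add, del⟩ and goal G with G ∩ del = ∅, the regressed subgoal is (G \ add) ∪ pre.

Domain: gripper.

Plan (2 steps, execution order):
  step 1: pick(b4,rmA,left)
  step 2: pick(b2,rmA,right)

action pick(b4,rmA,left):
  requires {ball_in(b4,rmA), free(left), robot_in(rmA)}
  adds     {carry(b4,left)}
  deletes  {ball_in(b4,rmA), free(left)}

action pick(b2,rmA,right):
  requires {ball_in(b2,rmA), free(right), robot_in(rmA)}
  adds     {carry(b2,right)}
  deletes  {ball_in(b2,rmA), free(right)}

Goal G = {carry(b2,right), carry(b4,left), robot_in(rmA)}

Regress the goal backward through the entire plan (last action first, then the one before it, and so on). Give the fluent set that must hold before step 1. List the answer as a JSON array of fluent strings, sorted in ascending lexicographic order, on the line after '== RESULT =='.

Regress step by step:
  through step 2 (pick(b2,rmA,right)): drop {carry(b2,right)}, keep {carry(b4,left), robot_in(rmA)}, require {ball_in(b2,rmA), free(right), robot_in(rmA)}
    → {ball_in(b2,rmA), carry(b4,left), free(right), robot_in(rmA)}
  through step 1 (pick(b4,rmA,left)): drop {carry(b4,left)}, keep {ball_in(b2,rmA), free(right), robot_in(rmA)}, require {ball_in(b4,rmA), free(left), robot_in(rmA)}
    → {ball_in(b2,rmA), ball_in(b4,rmA), free(left), free(right), robot_in(rmA)}

== RESULT ==
["ball_in(b2,rmA)", "ball_in(b4,rmA)", "free(left)", "free(right)", "robot_in(rmA)"]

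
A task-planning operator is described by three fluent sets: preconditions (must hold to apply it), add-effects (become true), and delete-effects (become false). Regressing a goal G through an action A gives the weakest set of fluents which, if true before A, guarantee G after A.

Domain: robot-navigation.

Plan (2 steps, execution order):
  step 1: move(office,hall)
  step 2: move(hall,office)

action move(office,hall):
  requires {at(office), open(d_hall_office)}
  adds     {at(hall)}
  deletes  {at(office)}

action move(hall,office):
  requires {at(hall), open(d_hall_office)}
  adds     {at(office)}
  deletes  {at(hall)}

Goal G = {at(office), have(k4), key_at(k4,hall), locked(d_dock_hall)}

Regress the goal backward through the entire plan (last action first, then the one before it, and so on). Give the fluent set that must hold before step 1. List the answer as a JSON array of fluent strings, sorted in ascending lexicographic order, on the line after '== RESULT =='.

Work backward from the goal:
  through step 2 (move(hall,office)): drop {at(office)}, keep {have(k4), key_at(k4,hall), locked(d_dock_hall)}, require {at(hall), open(d_hall_office)}
    → {at(hall), have(k4), key_at(k4,hall), locked(d_dock_hall), open(d_hall_office)}
  through step 1 (move(office,hall)): drop {at(hall)}, keep {have(k4), key_at(k4,hall), locked(d_dock_hall), open(d_hall_office)}, require {at(office), open(d_hall_office)}
    → {at(office), have(k4), key_at(k4,hall), locked(d_dock_hall), open(d_hall_office)}

== RESULT ==
["at(office)", "have(k4)", "key_at(k4,hall)", "locked(d_dock_hall)", "open(d_hall_office)"]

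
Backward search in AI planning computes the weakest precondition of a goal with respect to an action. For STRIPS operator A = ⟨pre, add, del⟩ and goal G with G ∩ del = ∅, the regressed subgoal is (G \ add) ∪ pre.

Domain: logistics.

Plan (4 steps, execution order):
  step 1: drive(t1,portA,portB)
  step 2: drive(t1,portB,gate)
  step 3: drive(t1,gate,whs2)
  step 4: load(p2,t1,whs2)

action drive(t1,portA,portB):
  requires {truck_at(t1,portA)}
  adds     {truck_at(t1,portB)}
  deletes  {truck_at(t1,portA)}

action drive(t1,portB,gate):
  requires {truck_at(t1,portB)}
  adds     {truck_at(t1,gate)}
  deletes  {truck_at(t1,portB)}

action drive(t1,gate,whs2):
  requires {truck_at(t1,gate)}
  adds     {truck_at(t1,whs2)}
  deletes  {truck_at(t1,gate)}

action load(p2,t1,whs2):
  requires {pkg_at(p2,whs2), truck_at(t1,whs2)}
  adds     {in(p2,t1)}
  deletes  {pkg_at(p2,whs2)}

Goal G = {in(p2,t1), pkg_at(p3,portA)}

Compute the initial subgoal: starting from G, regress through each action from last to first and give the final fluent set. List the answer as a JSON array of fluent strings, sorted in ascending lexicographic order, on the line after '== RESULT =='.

Work backward from the goal:
  through step 4 (load(p2,t1,whs2)): drop {in(p2,t1)}, keep {pkg_at(p3,portA)}, require {pkg_at(p2,whs2), truck_at(t1,whs2)}
    → {pkg_at(p2,whs2), pkg_at(p3,portA), truck_at(t1,whs2)}
  through step 3 (drive(t1,gate,whs2)): drop {truck_at(t1,whs2)}, keep {pkg_at(p2,whs2), pkg_at(p3,portA)}, require {truck_at(t1,gate)}
    → {pkg_at(p2,whs2), pkg_at(p3,portA), truck_at(t1,gate)}
  through step 2 (drive(t1,portB,gate)): drop {truck_at(t1,gate)}, keep {pkg_at(p2,whs2), pkg_at(p3,portA)}, require {truck_at(t1,portB)}
    → {pkg_at(p2,whs2), pkg_at(p3,portA), truck_at(t1,portB)}
  through step 1 (drive(t1,portA,portB)): drop {truck_at(t1,portB)}, keep {pkg_at(p2,whs2), pkg_at(p3,portA)}, require {truck_at(t1,portA)}
    → {pkg_at(p2,whs2), pkg_at(p3,portA), truck_at(t1,portA)}

== RESULT ==
["pkg_at(p2,whs2)", "pkg_at(p3,portA)", "truck_at(t1,portA)"]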